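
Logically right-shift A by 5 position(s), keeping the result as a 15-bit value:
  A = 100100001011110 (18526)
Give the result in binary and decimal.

Logical shift right by 5: drop the bottom 5 bit(s), prepend 5 zero(s) on the left.
  100100001011110  ->  keep [1001000010], discard [11110], prepend 00000
= 000001001000010

Answer: 000001001000010 (578)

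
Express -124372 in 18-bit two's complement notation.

1. Binary of +124372:  011110010111010100
2. Invert bits:     100001101000101011
3. Add 1:           100001101000101100

Answer: 100001101000101100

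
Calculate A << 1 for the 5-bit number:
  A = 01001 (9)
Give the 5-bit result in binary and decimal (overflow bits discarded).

Shift left by 1: drop the top 1 bit(s), append 1 zero(s) on the right.
  01001  ->  discard [0], keep [1001], append 0
= 10010

Answer: 10010 (18)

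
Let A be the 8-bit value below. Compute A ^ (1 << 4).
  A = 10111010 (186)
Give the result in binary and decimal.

Mask = 1 << 4 = 00010000
Bit 4 of A is 1; XOR with the mask flips it to 0.
  10111010
^ 00010000
----------
  10101010

Answer: 10101010 (170)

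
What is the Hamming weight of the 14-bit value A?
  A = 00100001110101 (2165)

00100001110101
1-bits at positions (from bit 0 = LSB): 0, 2, 4, 5, 6, 11
Count = 6

Answer: 6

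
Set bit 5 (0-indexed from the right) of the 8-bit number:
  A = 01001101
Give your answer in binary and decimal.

Mask = 1 << 5 = 00100000
Bit 5 of A is 0, so OR-ing with the mask flips it to 1.
  01001101
| 00100000
----------
  01101101

Answer: 01101101 (109)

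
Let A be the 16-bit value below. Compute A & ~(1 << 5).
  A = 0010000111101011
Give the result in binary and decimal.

Mask = ~(1 << 5) = 1111111111011111
Bit 5 of A is 1, so AND-ing with the mask clears it to 0.
  0010000111101011
& 1111111111011111
------------------
  0010000111001011

Answer: 0010000111001011 (8651)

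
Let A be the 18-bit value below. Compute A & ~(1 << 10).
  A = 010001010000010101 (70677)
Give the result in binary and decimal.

Mask = ~(1 << 10) = 111111101111111111
Bit 10 of A is 1, so AND-ing with the mask clears it to 0.
  010001010000010101
& 111111101111111111
--------------------
  010001000000010101

Answer: 010001000000010101 (69653)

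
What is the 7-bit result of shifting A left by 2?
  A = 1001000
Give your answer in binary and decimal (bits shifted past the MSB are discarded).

Shift left by 2: drop the top 2 bit(s), append 2 zero(s) on the right.
  1001000  ->  discard [10], keep [01000], append 00
= 0100000

Answer: 0100000 (32)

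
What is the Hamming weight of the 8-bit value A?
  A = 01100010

01100010
1-bits at positions (from bit 0 = LSB): 1, 5, 6
Count = 3

Answer: 3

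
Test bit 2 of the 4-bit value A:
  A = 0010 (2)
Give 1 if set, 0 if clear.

Bit 2 is the 3rd from the right.
  0010
   ^
That bit is 0.

Answer: 0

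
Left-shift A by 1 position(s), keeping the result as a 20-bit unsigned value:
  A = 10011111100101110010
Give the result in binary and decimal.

Shift left by 1: drop the top 1 bit(s), append 1 zero(s) on the right.
  10011111100101110010  ->  discard [1], keep [0011111100101110010], append 0
= 00111111001011100100

Answer: 00111111001011100100 (258788)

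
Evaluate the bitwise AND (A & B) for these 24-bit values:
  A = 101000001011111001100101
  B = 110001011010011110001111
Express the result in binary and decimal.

Apply & to each column (1 only where both bits are 1):
  101000001011111001100101
& 110001011010011110001111
--------------------------
  100000001010011000000101

Answer: 100000001010011000000101 (8431109)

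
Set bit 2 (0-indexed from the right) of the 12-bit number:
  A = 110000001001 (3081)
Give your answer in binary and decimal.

Mask = 1 << 2 = 000000000100
Bit 2 of A is 0, so OR-ing with the mask flips it to 1.
  110000001001
| 000000000100
--------------
  110000001101

Answer: 110000001101 (3085)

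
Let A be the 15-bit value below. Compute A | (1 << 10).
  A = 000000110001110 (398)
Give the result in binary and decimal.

Mask = 1 << 10 = 000010000000000
Bit 10 of A is 0, so OR-ing with the mask flips it to 1.
  000000110001110
| 000010000000000
-----------------
  000010110001110

Answer: 000010110001110 (1422)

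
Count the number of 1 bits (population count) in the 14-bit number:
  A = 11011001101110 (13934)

11011001101110
1-bits at positions (from bit 0 = LSB): 1, 2, 3, 5, 6, 9, 10, 12, 13
Count = 9

Answer: 9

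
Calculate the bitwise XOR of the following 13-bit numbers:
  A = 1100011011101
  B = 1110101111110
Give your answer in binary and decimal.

Apply ^ to each column (1 where bits differ):
  1100011011101
^ 1110101111110
---------------
  0010110100011

Answer: 0010110100011 (1443)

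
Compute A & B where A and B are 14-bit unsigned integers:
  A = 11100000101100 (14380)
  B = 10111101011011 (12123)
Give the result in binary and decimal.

Apply & to each column (1 only where both bits are 1):
  11100000101100
& 10111101011011
----------------
  10100000001000

Answer: 10100000001000 (10248)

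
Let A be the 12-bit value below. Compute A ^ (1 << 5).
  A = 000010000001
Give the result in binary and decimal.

Mask = 1 << 5 = 000000100000
Bit 5 of A is 0; XOR with the mask flips it to 1.
  000010000001
^ 000000100000
--------------
  000010100001

Answer: 000010100001 (161)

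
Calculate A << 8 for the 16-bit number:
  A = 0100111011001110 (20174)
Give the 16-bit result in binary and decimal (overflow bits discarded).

Shift left by 8: drop the top 8 bit(s), append 8 zero(s) on the right.
  0100111011001110  ->  discard [01001110], keep [11001110], append 00000000
= 1100111000000000

Answer: 1100111000000000 (52736)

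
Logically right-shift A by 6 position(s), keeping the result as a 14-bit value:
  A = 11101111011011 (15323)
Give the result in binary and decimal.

Logical shift right by 6: drop the bottom 6 bit(s), prepend 6 zero(s) on the left.
  11101111011011  ->  keep [11101111], discard [011011], prepend 000000
= 00000011101111

Answer: 00000011101111 (239)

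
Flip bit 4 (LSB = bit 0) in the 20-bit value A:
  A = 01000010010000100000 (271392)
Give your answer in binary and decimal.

Mask = 1 << 4 = 00000000000000010000
Bit 4 of A is 0; XOR with the mask flips it to 1.
  01000010010000100000
^ 00000000000000010000
----------------------
  01000010010000110000

Answer: 01000010010000110000 (271408)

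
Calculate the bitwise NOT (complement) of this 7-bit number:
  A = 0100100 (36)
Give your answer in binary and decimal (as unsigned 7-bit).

Flip each bit (0->1, 1->0):
  0100100
  1011011

Answer: 1011011 (91)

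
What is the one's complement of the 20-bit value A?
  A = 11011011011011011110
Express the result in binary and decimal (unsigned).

Flip each bit (0->1, 1->0):
  11011011011011011110
  00100100100100100001

Answer: 00100100100100100001 (149793)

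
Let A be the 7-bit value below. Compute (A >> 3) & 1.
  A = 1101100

Bit 3 is the 4th from the right.
  1101100
     ^
That bit is 1.

Answer: 1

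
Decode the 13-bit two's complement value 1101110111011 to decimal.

MSB is 1, so the value is negative. Find the magnitude:
1. Invert bits:  0010001000100
2. Add 1:        0010001000101  = 1093
3. Apply sign:   -1093

Answer: -1093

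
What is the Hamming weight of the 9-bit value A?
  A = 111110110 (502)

111110110
1-bits at positions (from bit 0 = LSB): 1, 2, 4, 5, 6, 7, 8
Count = 7

Answer: 7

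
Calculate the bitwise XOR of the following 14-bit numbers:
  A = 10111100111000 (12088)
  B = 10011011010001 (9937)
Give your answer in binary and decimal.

Apply ^ to each column (1 where bits differ):
  10111100111000
^ 10011011010001
----------------
  00100111101001

Answer: 00100111101001 (2537)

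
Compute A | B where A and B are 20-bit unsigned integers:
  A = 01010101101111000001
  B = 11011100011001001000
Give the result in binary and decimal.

Apply | to each column (1 where either bit is 1):
  01010101101111000001
| 11011100011001001000
----------------------
  11011101111111001001

Answer: 11011101111111001001 (909257)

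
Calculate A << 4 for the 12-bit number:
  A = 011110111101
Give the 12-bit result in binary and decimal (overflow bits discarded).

Shift left by 4: drop the top 4 bit(s), append 4 zero(s) on the right.
  011110111101  ->  discard [0111], keep [10111101], append 0000
= 101111010000

Answer: 101111010000 (3024)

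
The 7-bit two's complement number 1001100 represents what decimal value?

MSB is 1, so the value is negative. Find the magnitude:
1. Invert bits:  0110011
2. Add 1:        0110100  = 52
3. Apply sign:   -52

Answer: -52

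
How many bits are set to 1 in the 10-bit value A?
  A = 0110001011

0110001011
1-bits at positions (from bit 0 = LSB): 0, 1, 3, 7, 8
Count = 5

Answer: 5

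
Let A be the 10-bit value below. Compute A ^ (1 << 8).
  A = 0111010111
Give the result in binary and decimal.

Mask = 1 << 8 = 0100000000
Bit 8 of A is 1; XOR with the mask flips it to 0.
  0111010111
^ 0100000000
------------
  0011010111

Answer: 0011010111 (215)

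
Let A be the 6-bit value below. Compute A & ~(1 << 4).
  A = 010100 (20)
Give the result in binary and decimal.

Mask = ~(1 << 4) = 101111
Bit 4 of A is 1, so AND-ing with the mask clears it to 0.
  010100
& 101111
--------
  000100

Answer: 000100 (4)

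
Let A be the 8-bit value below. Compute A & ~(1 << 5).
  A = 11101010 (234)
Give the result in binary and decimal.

Mask = ~(1 << 5) = 11011111
Bit 5 of A is 1, so AND-ing with the mask clears it to 0.
  11101010
& 11011111
----------
  11001010

Answer: 11001010 (202)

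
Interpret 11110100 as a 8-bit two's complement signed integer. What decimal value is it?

MSB is 1, so the value is negative. Find the magnitude:
1. Invert bits:  00001011
2. Add 1:        00001100  = 12
3. Apply sign:   -12

Answer: -12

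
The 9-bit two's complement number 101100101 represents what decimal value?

MSB is 1, so the value is negative. Find the magnitude:
1. Invert bits:  010011010
2. Add 1:        010011011  = 155
3. Apply sign:   -155

Answer: -155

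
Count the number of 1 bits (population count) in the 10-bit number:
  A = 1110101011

1110101011
1-bits at positions (from bit 0 = LSB): 0, 1, 3, 5, 7, 8, 9
Count = 7

Answer: 7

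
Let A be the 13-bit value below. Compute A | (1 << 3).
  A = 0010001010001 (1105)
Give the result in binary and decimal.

Mask = 1 << 3 = 0000000001000
Bit 3 of A is 0, so OR-ing with the mask flips it to 1.
  0010001010001
| 0000000001000
---------------
  0010001011001

Answer: 0010001011001 (1113)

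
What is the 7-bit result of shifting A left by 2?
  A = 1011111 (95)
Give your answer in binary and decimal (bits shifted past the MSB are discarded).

Shift left by 2: drop the top 2 bit(s), append 2 zero(s) on the right.
  1011111  ->  discard [10], keep [11111], append 00
= 1111100

Answer: 1111100 (124)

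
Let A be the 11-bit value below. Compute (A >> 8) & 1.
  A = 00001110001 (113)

Bit 8 is the 9th from the right.
  00001110001
    ^
That bit is 0.

Answer: 0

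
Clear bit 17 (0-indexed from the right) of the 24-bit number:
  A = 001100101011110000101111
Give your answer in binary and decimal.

Mask = ~(1 << 17) = 111111011111111111111111
Bit 17 of A is 1, so AND-ing with the mask clears it to 0.
  001100101011110000101111
& 111111011111111111111111
--------------------------
  001100001011110000101111

Answer: 001100001011110000101111 (3193903)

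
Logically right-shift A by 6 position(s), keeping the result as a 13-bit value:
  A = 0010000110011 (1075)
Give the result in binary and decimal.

Logical shift right by 6: drop the bottom 6 bit(s), prepend 6 zero(s) on the left.
  0010000110011  ->  keep [0010000], discard [110011], prepend 000000
= 0000000010000

Answer: 0000000010000 (16)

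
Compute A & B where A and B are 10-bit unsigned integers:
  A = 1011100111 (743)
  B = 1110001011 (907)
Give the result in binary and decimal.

Apply & to each column (1 only where both bits are 1):
  1011100111
& 1110001011
------------
  1010000011

Answer: 1010000011 (643)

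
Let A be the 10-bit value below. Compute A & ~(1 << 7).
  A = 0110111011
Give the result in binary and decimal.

Mask = ~(1 << 7) = 1101111111
Bit 7 of A is 1, so AND-ing with the mask clears it to 0.
  0110111011
& 1101111111
------------
  0100111011

Answer: 0100111011 (315)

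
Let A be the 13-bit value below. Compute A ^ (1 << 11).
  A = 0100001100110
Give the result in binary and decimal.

Mask = 1 << 11 = 0100000000000
Bit 11 of A is 1; XOR with the mask flips it to 0.
  0100001100110
^ 0100000000000
---------------
  0000001100110

Answer: 0000001100110 (102)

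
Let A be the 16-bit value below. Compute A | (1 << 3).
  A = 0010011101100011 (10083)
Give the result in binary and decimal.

Mask = 1 << 3 = 0000000000001000
Bit 3 of A is 0, so OR-ing with the mask flips it to 1.
  0010011101100011
| 0000000000001000
------------------
  0010011101101011

Answer: 0010011101101011 (10091)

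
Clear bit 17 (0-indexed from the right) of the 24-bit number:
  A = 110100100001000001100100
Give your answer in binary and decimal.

Mask = ~(1 << 17) = 111111011111111111111111
Bit 17 of A is 1, so AND-ing with the mask clears it to 0.
  110100100001000001100100
& 111111011111111111111111
--------------------------
  110100000001000001100100

Answer: 110100000001000001100100 (13635684)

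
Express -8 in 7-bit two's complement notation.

1. Binary of +8:  0001000
2. Invert bits:     1110111
3. Add 1:           1111000

Answer: 1111000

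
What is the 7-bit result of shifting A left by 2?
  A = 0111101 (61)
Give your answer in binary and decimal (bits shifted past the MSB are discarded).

Shift left by 2: drop the top 2 bit(s), append 2 zero(s) on the right.
  0111101  ->  discard [01], keep [11101], append 00
= 1110100

Answer: 1110100 (116)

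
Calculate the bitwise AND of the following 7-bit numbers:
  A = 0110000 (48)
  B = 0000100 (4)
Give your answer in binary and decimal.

Apply & to each column (1 only where both bits are 1):
  0110000
& 0000100
---------
  0000000

Answer: 0000000 (0)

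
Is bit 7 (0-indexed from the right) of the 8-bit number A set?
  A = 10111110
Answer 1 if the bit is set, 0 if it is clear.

Bit 7 is the 8th from the right.
  10111110
  ^
That bit is 1.

Answer: 1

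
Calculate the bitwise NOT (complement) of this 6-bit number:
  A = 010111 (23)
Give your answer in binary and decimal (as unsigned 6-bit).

Flip each bit (0->1, 1->0):
  010111
  101000

Answer: 101000 (40)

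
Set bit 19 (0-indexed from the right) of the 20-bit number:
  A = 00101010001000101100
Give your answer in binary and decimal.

Mask = 1 << 19 = 10000000000000000000
Bit 19 of A is 0, so OR-ing with the mask flips it to 1.
  00101010001000101100
| 10000000000000000000
----------------------
  10101010001000101100

Answer: 10101010001000101100 (696876)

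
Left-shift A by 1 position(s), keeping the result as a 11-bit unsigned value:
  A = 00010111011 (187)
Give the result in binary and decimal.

Shift left by 1: drop the top 1 bit(s), append 1 zero(s) on the right.
  00010111011  ->  discard [0], keep [0010111011], append 0
= 00101110110

Answer: 00101110110 (374)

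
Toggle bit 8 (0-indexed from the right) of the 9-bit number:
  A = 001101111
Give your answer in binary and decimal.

Mask = 1 << 8 = 100000000
Bit 8 of A is 0; XOR with the mask flips it to 1.
  001101111
^ 100000000
-----------
  101101111

Answer: 101101111 (367)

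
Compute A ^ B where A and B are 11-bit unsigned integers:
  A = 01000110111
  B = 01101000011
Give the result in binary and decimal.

Apply ^ to each column (1 where bits differ):
  01000110111
^ 01101000011
-------------
  00101110100

Answer: 00101110100 (372)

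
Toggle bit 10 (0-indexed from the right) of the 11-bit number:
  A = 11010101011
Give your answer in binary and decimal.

Mask = 1 << 10 = 10000000000
Bit 10 of A is 1; XOR with the mask flips it to 0.
  11010101011
^ 10000000000
-------------
  01010101011

Answer: 01010101011 (683)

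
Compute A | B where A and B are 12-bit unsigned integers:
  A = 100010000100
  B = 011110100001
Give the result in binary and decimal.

Apply | to each column (1 where either bit is 1):
  100010000100
| 011110100001
--------------
  111110100101

Answer: 111110100101 (4005)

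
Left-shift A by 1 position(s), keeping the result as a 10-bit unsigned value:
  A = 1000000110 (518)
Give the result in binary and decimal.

Shift left by 1: drop the top 1 bit(s), append 1 zero(s) on the right.
  1000000110  ->  discard [1], keep [000000110], append 0
= 0000001100

Answer: 0000001100 (12)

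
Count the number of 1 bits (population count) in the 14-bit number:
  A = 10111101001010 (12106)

10111101001010
1-bits at positions (from bit 0 = LSB): 1, 3, 6, 8, 9, 10, 11, 13
Count = 8

Answer: 8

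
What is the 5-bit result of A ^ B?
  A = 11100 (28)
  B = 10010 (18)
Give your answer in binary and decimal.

Apply ^ to each column (1 where bits differ):
  11100
^ 10010
-------
  01110

Answer: 01110 (14)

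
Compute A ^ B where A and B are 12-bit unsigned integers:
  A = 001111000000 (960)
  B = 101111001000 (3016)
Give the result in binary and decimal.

Apply ^ to each column (1 where bits differ):
  001111000000
^ 101111001000
--------------
  100000001000

Answer: 100000001000 (2056)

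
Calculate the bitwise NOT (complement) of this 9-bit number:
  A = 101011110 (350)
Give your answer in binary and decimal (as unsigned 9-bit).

Flip each bit (0->1, 1->0):
  101011110
  010100001

Answer: 010100001 (161)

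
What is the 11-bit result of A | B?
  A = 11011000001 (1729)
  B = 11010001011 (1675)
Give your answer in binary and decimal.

Apply | to each column (1 where either bit is 1):
  11011000001
| 11010001011
-------------
  11011001011

Answer: 11011001011 (1739)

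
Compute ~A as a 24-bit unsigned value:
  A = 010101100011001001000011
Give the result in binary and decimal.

Flip each bit (0->1, 1->0):
  010101100011001001000011
  101010011100110110111100

Answer: 101010011100110110111100 (11128252)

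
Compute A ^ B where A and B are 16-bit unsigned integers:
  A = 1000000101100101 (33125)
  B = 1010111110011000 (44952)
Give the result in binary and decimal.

Apply ^ to each column (1 where bits differ):
  1000000101100101
^ 1010111110011000
------------------
  0010111011111101

Answer: 0010111011111101 (12029)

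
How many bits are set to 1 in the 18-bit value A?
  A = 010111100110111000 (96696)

010111100110111000
1-bits at positions (from bit 0 = LSB): 3, 4, 5, 7, 8, 11, 12, 13, 14, 16
Count = 10

Answer: 10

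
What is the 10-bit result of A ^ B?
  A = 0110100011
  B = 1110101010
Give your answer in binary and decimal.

Apply ^ to each column (1 where bits differ):
  0110100011
^ 1110101010
------------
  1000001001

Answer: 1000001001 (521)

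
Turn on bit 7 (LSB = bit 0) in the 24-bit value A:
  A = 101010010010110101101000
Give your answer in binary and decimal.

Mask = 1 << 7 = 000000000000000010000000
Bit 7 of A is 0, so OR-ing with the mask flips it to 1.
  101010010010110101101000
| 000000000000000010000000
--------------------------
  101010010010110111101000

Answer: 101010010010110111101000 (11087336)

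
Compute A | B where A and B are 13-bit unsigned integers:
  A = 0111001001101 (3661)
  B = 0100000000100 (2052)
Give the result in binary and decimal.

Apply | to each column (1 where either bit is 1):
  0111001001101
| 0100000000100
---------------
  0111001001101

Answer: 0111001001101 (3661)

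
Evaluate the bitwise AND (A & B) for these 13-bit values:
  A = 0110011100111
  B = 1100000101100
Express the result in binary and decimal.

Apply & to each column (1 only where both bits are 1):
  0110011100111
& 1100000101100
---------------
  0100000100100

Answer: 0100000100100 (2084)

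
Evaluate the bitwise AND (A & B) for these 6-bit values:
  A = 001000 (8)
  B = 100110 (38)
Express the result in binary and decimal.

Apply & to each column (1 only where both bits are 1):
  001000
& 100110
--------
  000000

Answer: 000000 (0)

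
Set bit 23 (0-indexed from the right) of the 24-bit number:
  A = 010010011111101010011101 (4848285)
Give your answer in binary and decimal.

Mask = 1 << 23 = 100000000000000000000000
Bit 23 of A is 0, so OR-ing with the mask flips it to 1.
  010010011111101010011101
| 100000000000000000000000
--------------------------
  110010011111101010011101

Answer: 110010011111101010011101 (13236893)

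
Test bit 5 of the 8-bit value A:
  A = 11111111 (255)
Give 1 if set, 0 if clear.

Bit 5 is the 6th from the right.
  11111111
    ^
That bit is 1.

Answer: 1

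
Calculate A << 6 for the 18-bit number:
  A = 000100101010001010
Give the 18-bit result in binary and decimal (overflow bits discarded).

Shift left by 6: drop the top 6 bit(s), append 6 zero(s) on the right.
  000100101010001010  ->  discard [000100], keep [101010001010], append 000000
= 101010001010000000

Answer: 101010001010000000 (172672)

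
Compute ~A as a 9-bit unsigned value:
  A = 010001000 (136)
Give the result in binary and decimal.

Flip each bit (0->1, 1->0):
  010001000
  101110111

Answer: 101110111 (375)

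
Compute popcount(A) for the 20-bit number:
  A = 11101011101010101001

11101011101010101001
1-bits at positions (from bit 0 = LSB): 0, 3, 5, 7, 9, 11, 12, 13, 15, 17, 18, 19
Count = 12

Answer: 12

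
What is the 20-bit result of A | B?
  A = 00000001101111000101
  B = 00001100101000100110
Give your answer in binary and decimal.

Apply | to each column (1 where either bit is 1):
  00000001101111000101
| 00001100101000100110
----------------------
  00001101101111100111

Answer: 00001101101111100111 (56295)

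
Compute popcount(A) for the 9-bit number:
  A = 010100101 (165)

010100101
1-bits at positions (from bit 0 = LSB): 0, 2, 5, 7
Count = 4

Answer: 4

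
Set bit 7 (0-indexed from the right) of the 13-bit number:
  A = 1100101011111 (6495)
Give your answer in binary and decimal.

Mask = 1 << 7 = 0000010000000
Bit 7 of A is 0, so OR-ing with the mask flips it to 1.
  1100101011111
| 0000010000000
---------------
  1100111011111

Answer: 1100111011111 (6623)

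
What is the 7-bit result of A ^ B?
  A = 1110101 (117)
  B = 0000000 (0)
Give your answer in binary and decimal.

Apply ^ to each column (1 where bits differ):
  1110101
^ 0000000
---------
  1110101

Answer: 1110101 (117)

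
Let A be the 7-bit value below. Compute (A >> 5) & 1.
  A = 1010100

Bit 5 is the 6th from the right.
  1010100
   ^
That bit is 0.

Answer: 0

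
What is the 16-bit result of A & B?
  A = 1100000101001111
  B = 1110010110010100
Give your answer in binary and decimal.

Apply & to each column (1 only where both bits are 1):
  1100000101001111
& 1110010110010100
------------------
  1100000100000100

Answer: 1100000100000100 (49412)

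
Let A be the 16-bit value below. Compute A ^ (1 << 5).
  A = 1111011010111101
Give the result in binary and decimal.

Mask = 1 << 5 = 0000000000100000
Bit 5 of A is 1; XOR with the mask flips it to 0.
  1111011010111101
^ 0000000000100000
------------------
  1111011010011101

Answer: 1111011010011101 (63133)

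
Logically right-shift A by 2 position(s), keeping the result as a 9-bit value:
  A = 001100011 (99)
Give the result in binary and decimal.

Logical shift right by 2: drop the bottom 2 bit(s), prepend 2 zero(s) on the left.
  001100011  ->  keep [0011000], discard [11], prepend 00
= 000011000

Answer: 000011000 (24)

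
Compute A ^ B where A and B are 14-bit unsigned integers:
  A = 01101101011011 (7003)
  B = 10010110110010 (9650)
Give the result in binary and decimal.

Apply ^ to each column (1 where bits differ):
  01101101011011
^ 10010110110010
----------------
  11111011101001

Answer: 11111011101001 (16105)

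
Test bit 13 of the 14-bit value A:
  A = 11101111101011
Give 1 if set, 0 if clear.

Bit 13 is the 14th from the right.
  11101111101011
  ^
That bit is 1.

Answer: 1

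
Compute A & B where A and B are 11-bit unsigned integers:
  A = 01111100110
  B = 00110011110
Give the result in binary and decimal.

Apply & to each column (1 only where both bits are 1):
  01111100110
& 00110011110
-------------
  00110000110

Answer: 00110000110 (390)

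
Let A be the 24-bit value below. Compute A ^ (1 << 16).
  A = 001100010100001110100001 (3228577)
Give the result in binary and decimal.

Mask = 1 << 16 = 000000010000000000000000
Bit 16 of A is 1; XOR with the mask flips it to 0.
  001100010100001110100001
^ 000000010000000000000000
--------------------------
  001100000100001110100001

Answer: 001100000100001110100001 (3163041)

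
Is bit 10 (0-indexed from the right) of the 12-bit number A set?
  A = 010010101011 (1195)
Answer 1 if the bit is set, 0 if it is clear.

Bit 10 is the 11th from the right.
  010010101011
   ^
That bit is 1.

Answer: 1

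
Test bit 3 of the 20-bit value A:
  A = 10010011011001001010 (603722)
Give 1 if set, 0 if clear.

Bit 3 is the 4th from the right.
  10010011011001001010
                  ^
That bit is 1.

Answer: 1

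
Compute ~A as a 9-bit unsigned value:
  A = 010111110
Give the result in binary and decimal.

Flip each bit (0->1, 1->0):
  010111110
  101000001

Answer: 101000001 (321)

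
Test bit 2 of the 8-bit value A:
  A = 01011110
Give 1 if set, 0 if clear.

Bit 2 is the 3rd from the right.
  01011110
       ^
That bit is 1.

Answer: 1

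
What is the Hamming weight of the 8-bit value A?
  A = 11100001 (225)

11100001
1-bits at positions (from bit 0 = LSB): 0, 5, 6, 7
Count = 4

Answer: 4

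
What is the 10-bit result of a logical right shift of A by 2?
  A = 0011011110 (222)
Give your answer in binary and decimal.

Logical shift right by 2: drop the bottom 2 bit(s), prepend 2 zero(s) on the left.
  0011011110  ->  keep [00110111], discard [10], prepend 00
= 0000110111

Answer: 0000110111 (55)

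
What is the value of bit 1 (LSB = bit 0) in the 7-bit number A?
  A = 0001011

Bit 1 is the 2nd from the right.
  0001011
       ^
That bit is 1.

Answer: 1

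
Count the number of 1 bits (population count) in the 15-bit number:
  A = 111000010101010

111000010101010
1-bits at positions (from bit 0 = LSB): 1, 3, 5, 7, 12, 13, 14
Count = 7

Answer: 7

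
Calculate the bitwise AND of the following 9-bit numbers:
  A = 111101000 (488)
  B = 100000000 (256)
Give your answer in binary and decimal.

Apply & to each column (1 only where both bits are 1):
  111101000
& 100000000
-----------
  100000000

Answer: 100000000 (256)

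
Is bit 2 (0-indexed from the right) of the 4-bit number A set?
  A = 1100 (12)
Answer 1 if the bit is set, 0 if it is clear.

Bit 2 is the 3rd from the right.
  1100
   ^
That bit is 1.

Answer: 1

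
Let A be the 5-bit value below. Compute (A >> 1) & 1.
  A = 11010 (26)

Bit 1 is the 2nd from the right.
  11010
     ^
That bit is 1.

Answer: 1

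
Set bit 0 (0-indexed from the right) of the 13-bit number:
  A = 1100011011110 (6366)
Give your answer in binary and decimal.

Mask = 1 << 0 = 0000000000001
Bit 0 of A is 0, so OR-ing with the mask flips it to 1.
  1100011011110
| 0000000000001
---------------
  1100011011111

Answer: 1100011011111 (6367)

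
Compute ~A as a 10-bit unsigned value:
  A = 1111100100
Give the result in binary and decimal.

Flip each bit (0->1, 1->0):
  1111100100
  0000011011

Answer: 0000011011 (27)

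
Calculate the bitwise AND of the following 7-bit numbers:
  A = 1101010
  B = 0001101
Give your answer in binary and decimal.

Apply & to each column (1 only where both bits are 1):
  1101010
& 0001101
---------
  0001000

Answer: 0001000 (8)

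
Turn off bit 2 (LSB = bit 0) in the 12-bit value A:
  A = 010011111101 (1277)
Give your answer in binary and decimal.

Mask = ~(1 << 2) = 111111111011
Bit 2 of A is 1, so AND-ing with the mask clears it to 0.
  010011111101
& 111111111011
--------------
  010011111001

Answer: 010011111001 (1273)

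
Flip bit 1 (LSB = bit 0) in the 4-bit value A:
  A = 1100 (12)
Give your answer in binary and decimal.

Mask = 1 << 1 = 0010
Bit 1 of A is 0; XOR with the mask flips it to 1.
  1100
^ 0010
------
  1110

Answer: 1110 (14)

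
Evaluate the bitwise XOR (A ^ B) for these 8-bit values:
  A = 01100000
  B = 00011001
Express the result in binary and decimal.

Apply ^ to each column (1 where bits differ):
  01100000
^ 00011001
----------
  01111001

Answer: 01111001 (121)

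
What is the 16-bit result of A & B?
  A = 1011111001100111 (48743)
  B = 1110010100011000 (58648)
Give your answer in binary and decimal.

Apply & to each column (1 only where both bits are 1):
  1011111001100111
& 1110010100011000
------------------
  1010010000000000

Answer: 1010010000000000 (41984)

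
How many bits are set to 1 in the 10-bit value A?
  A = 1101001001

1101001001
1-bits at positions (from bit 0 = LSB): 0, 3, 6, 8, 9
Count = 5

Answer: 5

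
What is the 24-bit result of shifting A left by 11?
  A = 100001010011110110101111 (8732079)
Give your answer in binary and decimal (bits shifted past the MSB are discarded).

Shift left by 11: drop the top 11 bit(s), append 11 zero(s) on the right.
  100001010011110110101111  ->  discard [10000101001], keep [1110110101111], append 00000000000
= 111011010111100000000000

Answer: 111011010111100000000000 (15562752)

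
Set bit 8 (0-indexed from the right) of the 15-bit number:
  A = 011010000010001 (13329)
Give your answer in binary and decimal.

Mask = 1 << 8 = 000000100000000
Bit 8 of A is 0, so OR-ing with the mask flips it to 1.
  011010000010001
| 000000100000000
-----------------
  011010100010001

Answer: 011010100010001 (13585)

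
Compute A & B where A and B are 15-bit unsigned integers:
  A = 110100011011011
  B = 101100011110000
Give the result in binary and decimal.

Apply & to each column (1 only where both bits are 1):
  110100011011011
& 101100011110000
-----------------
  100100011010000

Answer: 100100011010000 (18640)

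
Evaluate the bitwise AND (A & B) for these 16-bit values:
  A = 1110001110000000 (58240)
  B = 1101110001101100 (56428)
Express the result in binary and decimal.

Apply & to each column (1 only where both bits are 1):
  1110001110000000
& 1101110001101100
------------------
  1100000000000000

Answer: 1100000000000000 (49152)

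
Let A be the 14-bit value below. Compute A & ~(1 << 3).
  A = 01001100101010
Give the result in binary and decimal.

Mask = ~(1 << 3) = 11111111110111
Bit 3 of A is 1, so AND-ing with the mask clears it to 0.
  01001100101010
& 11111111110111
----------------
  01001100100010

Answer: 01001100100010 (4898)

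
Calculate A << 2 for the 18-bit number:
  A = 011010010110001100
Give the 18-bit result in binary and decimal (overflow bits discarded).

Shift left by 2: drop the top 2 bit(s), append 2 zero(s) on the right.
  011010010110001100  ->  discard [01], keep [1010010110001100], append 00
= 101001011000110000

Answer: 101001011000110000 (169520)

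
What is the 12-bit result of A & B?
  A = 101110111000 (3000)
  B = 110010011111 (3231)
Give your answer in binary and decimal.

Apply & to each column (1 only where both bits are 1):
  101110111000
& 110010011111
--------------
  100010011000

Answer: 100010011000 (2200)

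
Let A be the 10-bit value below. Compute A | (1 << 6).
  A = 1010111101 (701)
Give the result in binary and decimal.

Mask = 1 << 6 = 0001000000
Bit 6 of A is 0, so OR-ing with the mask flips it to 1.
  1010111101
| 0001000000
------------
  1011111101

Answer: 1011111101 (765)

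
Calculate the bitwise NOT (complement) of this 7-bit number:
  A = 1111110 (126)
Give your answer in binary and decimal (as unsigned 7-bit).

Flip each bit (0->1, 1->0):
  1111110
  0000001

Answer: 0000001 (1)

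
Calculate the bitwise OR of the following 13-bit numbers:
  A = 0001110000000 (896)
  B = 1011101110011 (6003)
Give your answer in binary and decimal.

Apply | to each column (1 where either bit is 1):
  0001110000000
| 1011101110011
---------------
  1011111110011

Answer: 1011111110011 (6131)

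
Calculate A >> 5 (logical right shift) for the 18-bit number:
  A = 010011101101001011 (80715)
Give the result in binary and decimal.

Logical shift right by 5: drop the bottom 5 bit(s), prepend 5 zero(s) on the left.
  010011101101001011  ->  keep [0100111011010], discard [01011], prepend 00000
= 000000100111011010

Answer: 000000100111011010 (2522)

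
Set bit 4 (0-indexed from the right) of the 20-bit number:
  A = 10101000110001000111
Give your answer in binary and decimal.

Mask = 1 << 4 = 00000000000000010000
Bit 4 of A is 0, so OR-ing with the mask flips it to 1.
  10101000110001000111
| 00000000000000010000
----------------------
  10101000110001010111

Answer: 10101000110001010111 (691287)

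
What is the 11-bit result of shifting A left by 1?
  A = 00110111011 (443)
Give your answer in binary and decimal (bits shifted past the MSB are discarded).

Shift left by 1: drop the top 1 bit(s), append 1 zero(s) on the right.
  00110111011  ->  discard [0], keep [0110111011], append 0
= 01101110110

Answer: 01101110110 (886)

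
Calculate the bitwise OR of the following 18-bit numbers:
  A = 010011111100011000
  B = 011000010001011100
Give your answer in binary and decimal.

Apply | to each column (1 where either bit is 1):
  010011111100011000
| 011000010001011100
--------------------
  011011111101011100

Answer: 011011111101011100 (114524)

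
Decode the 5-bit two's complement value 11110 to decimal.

MSB is 1, so the value is negative. Find the magnitude:
1. Invert bits:  00001
2. Add 1:        00010  = 2
3. Apply sign:   -2

Answer: -2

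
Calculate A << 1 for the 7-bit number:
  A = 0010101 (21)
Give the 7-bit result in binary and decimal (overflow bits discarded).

Shift left by 1: drop the top 1 bit(s), append 1 zero(s) on the right.
  0010101  ->  discard [0], keep [010101], append 0
= 0101010

Answer: 0101010 (42)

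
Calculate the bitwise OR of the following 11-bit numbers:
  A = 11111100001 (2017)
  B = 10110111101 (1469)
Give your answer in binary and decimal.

Apply | to each column (1 where either bit is 1):
  11111100001
| 10110111101
-------------
  11111111101

Answer: 11111111101 (2045)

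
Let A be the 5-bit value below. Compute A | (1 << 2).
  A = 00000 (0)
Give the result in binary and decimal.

Mask = 1 << 2 = 00100
Bit 2 of A is 0, so OR-ing with the mask flips it to 1.
  00000
| 00100
-------
  00100

Answer: 00100 (4)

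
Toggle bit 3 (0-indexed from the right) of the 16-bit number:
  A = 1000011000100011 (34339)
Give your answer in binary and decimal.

Mask = 1 << 3 = 0000000000001000
Bit 3 of A is 0; XOR with the mask flips it to 1.
  1000011000100011
^ 0000000000001000
------------------
  1000011000101011

Answer: 1000011000101011 (34347)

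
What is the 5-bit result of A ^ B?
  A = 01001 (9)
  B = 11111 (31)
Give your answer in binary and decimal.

Apply ^ to each column (1 where bits differ):
  01001
^ 11111
-------
  10110

Answer: 10110 (22)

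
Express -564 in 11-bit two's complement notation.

1. Binary of +564:  01000110100
2. Invert bits:     10111001011
3. Add 1:           10111001100

Answer: 10111001100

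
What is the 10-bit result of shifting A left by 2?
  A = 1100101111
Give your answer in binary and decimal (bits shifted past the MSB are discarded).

Shift left by 2: drop the top 2 bit(s), append 2 zero(s) on the right.
  1100101111  ->  discard [11], keep [00101111], append 00
= 0010111100

Answer: 0010111100 (188)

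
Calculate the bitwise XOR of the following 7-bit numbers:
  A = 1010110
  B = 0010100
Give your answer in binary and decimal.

Apply ^ to each column (1 where bits differ):
  1010110
^ 0010100
---------
  1000010

Answer: 1000010 (66)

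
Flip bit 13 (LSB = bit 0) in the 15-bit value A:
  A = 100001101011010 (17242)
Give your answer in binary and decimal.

Mask = 1 << 13 = 010000000000000
Bit 13 of A is 0; XOR with the mask flips it to 1.
  100001101011010
^ 010000000000000
-----------------
  110001101011010

Answer: 110001101011010 (25434)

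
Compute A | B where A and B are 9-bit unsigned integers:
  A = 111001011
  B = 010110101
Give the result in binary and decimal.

Apply | to each column (1 where either bit is 1):
  111001011
| 010110101
-----------
  111111111

Answer: 111111111 (511)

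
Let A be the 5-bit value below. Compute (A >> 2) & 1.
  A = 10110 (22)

Bit 2 is the 3rd from the right.
  10110
    ^
That bit is 1.

Answer: 1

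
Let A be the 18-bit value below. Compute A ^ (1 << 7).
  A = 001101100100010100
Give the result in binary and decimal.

Mask = 1 << 7 = 000000000010000000
Bit 7 of A is 0; XOR with the mask flips it to 1.
  001101100100010100
^ 000000000010000000
--------------------
  001101100110010100

Answer: 001101100110010100 (55700)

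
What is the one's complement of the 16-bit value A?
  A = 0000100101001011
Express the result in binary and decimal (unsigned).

Flip each bit (0->1, 1->0):
  0000100101001011
  1111011010110100

Answer: 1111011010110100 (63156)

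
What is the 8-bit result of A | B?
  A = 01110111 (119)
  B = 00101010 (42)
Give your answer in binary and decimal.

Apply | to each column (1 where either bit is 1):
  01110111
| 00101010
----------
  01111111

Answer: 01111111 (127)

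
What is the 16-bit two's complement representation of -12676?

1. Binary of +12676:  0011000110000100
2. Invert bits:     1100111001111011
3. Add 1:           1100111001111100

Answer: 1100111001111100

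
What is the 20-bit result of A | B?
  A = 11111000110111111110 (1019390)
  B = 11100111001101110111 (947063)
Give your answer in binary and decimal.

Apply | to each column (1 where either bit is 1):
  11111000110111111110
| 11100111001101110111
----------------------
  11111111111111111111

Answer: 11111111111111111111 (1048575)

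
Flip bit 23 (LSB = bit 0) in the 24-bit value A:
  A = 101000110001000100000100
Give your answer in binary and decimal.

Mask = 1 << 23 = 100000000000000000000000
Bit 23 of A is 1; XOR with the mask flips it to 0.
  101000110001000100000100
^ 100000000000000000000000
--------------------------
  001000110001000100000100

Answer: 001000110001000100000100 (2298116)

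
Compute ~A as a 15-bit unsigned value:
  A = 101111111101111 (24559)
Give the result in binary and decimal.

Flip each bit (0->1, 1->0):
  101111111101111
  010000000010000

Answer: 010000000010000 (8208)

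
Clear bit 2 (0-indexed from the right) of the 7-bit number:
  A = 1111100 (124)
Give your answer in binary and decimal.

Mask = ~(1 << 2) = 1111011
Bit 2 of A is 1, so AND-ing with the mask clears it to 0.
  1111100
& 1111011
---------
  1111000

Answer: 1111000 (120)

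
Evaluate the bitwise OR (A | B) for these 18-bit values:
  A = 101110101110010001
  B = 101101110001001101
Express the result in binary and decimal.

Apply | to each column (1 where either bit is 1):
  101110101110010001
| 101101110001001101
--------------------
  101111111111011101

Answer: 101111111111011101 (196573)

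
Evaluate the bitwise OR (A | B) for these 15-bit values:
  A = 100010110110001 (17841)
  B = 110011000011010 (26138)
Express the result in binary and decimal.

Apply | to each column (1 where either bit is 1):
  100010110110001
| 110011000011010
-----------------
  110011110111011

Answer: 110011110111011 (26555)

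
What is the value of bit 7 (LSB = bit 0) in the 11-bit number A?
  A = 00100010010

Bit 7 is the 8th from the right.
  00100010010
     ^
That bit is 0.

Answer: 0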